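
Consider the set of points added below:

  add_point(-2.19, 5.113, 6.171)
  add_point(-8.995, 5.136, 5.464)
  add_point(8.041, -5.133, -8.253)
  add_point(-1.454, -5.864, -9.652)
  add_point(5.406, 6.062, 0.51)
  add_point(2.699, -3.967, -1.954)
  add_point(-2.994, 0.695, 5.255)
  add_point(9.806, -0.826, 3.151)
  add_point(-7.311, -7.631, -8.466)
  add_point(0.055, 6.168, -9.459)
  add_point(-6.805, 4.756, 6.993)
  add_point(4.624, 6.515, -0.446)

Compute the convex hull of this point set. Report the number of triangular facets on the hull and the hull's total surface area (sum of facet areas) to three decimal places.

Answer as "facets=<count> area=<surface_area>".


facets=20 area=824.675

12 of the 12 inputs are extreme points: [0, 1, 2, 3, 4, 5, 6, 7, 8, 9, 10, 11].

Area of each hull facet:
  f1: (p0, p11, p1) → 25.3938
  f2: (p9, p8, p1) → 128.3799
  f3: (p9, p11, p1) → 75.2287
  f4: (p9, p2, p11) → 66.7794
  f5: (p5, p6, p7) → 47.5696
  f6: (p5, p6, p8) → 64.2409
  f7: (p5, p2, p7) → 38.7592
  f8: (p5, p2, p8) → 51.9345
  f9: (p4, p0, p7) → 40.4519
  f10: (p4, p0, p11) → 6.2624
  f11: (p4, p2, p7) → 52.7400
  f12: (p4, p2, p11) → 9.4903
  f13: (p10, p6, p7) → 24.3426
  f14: (p10, p0, p7) → 16.2516
  f15: (p10, p0, p1) → 4.6076
  f16: (p10, p8, p1) → 24.7816
  f17: (p10, p6, p8) → 43.8851
  f18: (p3, p2, p8) → 11.6812
  f19: (p3, p9, p8) → 34.7114
  f20: (p3, p9, p2) → 57.1829
Σ area = 824.675

Euler: V−E+F = 12−30+20 = 2.


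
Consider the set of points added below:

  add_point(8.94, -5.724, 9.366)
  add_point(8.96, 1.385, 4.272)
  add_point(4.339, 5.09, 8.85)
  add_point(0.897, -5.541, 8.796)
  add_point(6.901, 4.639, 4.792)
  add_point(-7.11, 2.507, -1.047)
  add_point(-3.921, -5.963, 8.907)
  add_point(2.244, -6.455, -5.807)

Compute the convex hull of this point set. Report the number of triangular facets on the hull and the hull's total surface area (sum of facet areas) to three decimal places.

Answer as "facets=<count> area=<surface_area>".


facets=10 area=605.108

Extreme-point indices: [0, 1, 2, 4, 5, 6, 7] — 7 of 8 on the boundary.

Facet areas (half cross-product norm):
  f1: (p0, p7, p1) → 63.0492
  f2: (p2, p0, p1) → 32.7020
  f3: (p4, p7, p5) → 97.0417
  f4: (p4, p7, p1) → 26.7227
  f5: (p4, p2, p5) → 36.5122
  f6: (p4, p2, p1) → 8.2528
  f7: (p6, p2, p5) → 86.3973
  f8: (p6, p2, p0) → 70.1719
  f9: (p6, p7, p5) → 88.1314
  f10: (p6, p0, p7) → 96.1265
Σ area = 605.108

Check V−E+F: 7 − 15 + 10 = 2.


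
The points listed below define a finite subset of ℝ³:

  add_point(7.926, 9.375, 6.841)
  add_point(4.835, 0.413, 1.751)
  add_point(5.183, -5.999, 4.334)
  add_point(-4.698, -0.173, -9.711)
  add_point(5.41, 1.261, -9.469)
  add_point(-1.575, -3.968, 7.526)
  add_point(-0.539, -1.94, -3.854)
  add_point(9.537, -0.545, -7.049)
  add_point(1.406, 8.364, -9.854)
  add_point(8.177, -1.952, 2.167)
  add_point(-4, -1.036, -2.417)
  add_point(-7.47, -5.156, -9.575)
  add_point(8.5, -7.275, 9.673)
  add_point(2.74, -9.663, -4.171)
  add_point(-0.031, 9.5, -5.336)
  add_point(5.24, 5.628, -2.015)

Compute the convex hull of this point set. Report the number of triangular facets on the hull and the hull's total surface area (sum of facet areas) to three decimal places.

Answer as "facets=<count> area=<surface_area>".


facets=18 area=1061.699

Extreme-point indices: [0, 3, 4, 5, 7, 8, 10, 11, 12, 13, 14] — 11 of 16 on the boundary.

Area of each hull facet:
  f1: (p13, p12, p7) → 88.4336
  f2: (p13, p5, p11) → 84.9189
  f3: (p13, p5, p12) → 71.7763
  f4: (p10, p14, p11) → 48.8362
  f5: (p10, p5, p11) → 33.6847
  f6: (p10, p5, p14) → 56.5767
  f7: (p4, p8, p7) → 14.3642
  f8: (p4, p13, p11) → 72.8012
  f9: (p4, p13, p7) → 29.9059
  f10: (p3, p14, p11) → 13.3219
  f11: (p3, p8, p14) → 25.5840
  f12: (p3, p4, p11) → 23.2297
  f13: (p3, p4, p8) → 38.8136
  f14: (p0, p5, p12) → 85.0701
  f15: (p0, p5, p14) → 114.6438
  f16: (p0, p12, p7) → 130.2615
  f17: (p0, p8, p14) → 28.0289
  f18: (p0, p8, p7) → 101.4484
Σ area = 1061.699

Euler: V−E+F = 11−27+18 = 2.


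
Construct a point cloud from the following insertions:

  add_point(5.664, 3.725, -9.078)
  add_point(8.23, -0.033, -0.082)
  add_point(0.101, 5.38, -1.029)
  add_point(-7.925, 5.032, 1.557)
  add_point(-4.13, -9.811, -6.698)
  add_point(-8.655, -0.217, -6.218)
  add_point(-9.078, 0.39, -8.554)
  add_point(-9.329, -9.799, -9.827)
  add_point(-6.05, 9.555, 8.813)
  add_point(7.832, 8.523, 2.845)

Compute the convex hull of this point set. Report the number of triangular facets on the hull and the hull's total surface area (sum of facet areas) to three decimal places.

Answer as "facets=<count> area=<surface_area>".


facets=12 area=883.991

Extreme-point indices: [0, 1, 3, 4, 6, 7, 8, 9] — 8 of 10 on the boundary.

Area of each hull facet:
  f1: (p4, p8, p7) → 73.0329
  f2: (p4, p8, p1) → 165.0577
  f3: (p0, p4, p7) → 46.3980
  f4: (p0, p4, p1) → 81.7371
  f5: (p6, p0, p7) → 75.4323
  f6: (p6, p0, p8) → 146.5652
  f7: (p9, p8, p1) → 66.6738
  f8: (p9, p0, p1) → 45.4978
  f9: (p9, p0, p8) → 95.9841
  f10: (p3, p8, p7) → 30.5566
  f11: (p3, p6, p7) → 48.8463
  f12: (p3, p6, p8) → 8.2091
Σ area = 883.991

Euler characteristic 8−18+12 = 2 ✓


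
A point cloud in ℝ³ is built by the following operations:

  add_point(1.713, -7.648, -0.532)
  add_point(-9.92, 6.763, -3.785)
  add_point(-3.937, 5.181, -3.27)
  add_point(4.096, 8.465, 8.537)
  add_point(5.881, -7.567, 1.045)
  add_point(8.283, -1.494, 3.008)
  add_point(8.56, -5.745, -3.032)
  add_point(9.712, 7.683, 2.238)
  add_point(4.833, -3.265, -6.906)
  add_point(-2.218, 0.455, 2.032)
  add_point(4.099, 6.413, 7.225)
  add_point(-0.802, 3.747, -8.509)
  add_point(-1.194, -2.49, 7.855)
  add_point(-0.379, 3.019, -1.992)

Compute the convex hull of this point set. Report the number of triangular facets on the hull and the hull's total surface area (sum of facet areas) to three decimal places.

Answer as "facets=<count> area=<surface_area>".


Extreme-point indices: [0, 1, 3, 4, 5, 6, 7, 8, 11, 12] — 10 of 14 on the boundary.

Facet areas (half cross-product norm):
  f1: (p3, p7, p1) → 79.4110
  f2: (p11, p7, p1) → 81.4920
  f3: (p12, p0, p1) → 87.6465
  f4: (p12, p3, p1) → 102.3425
  f5: (p8, p6, p0) → 21.5962
  f6: (p8, p0, p1) → 74.7227
  f7: (p8, p11, p1) → 36.5537
  f8: (p8, p11, p7) → 66.6656
  f9: (p8, p6, p7) → 42.6198
  f10: (p5, p12, p3) → 58.3849
  f11: (p5, p3, p7) → 39.3890
  f12: (p5, p6, p7) → 29.9628
  f13: (p4, p12, p0) → 22.8662
  f14: (p4, p5, p12) → 35.1532
  f15: (p4, p6, p0) → 11.3454
  f16: (p4, p5, p6) → 17.1095
Σ area = 807.261

Euler: V−E+F = 10−24+16 = 2.

facets=16 area=807.261


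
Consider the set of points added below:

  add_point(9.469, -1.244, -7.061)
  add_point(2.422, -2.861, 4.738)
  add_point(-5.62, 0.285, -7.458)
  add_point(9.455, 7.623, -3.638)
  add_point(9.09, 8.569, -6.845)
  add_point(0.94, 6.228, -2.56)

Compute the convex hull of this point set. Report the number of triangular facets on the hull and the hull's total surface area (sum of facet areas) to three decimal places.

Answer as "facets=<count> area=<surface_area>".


6 of the 6 inputs are extreme points: [0, 1, 2, 3, 4, 5].

Per-facet area ½‖(b−a)×(c−a)‖:
  f1: (p4, p0, p2) → 73.7944
  f2: (p1, p0, p2) → 92.5208
  f3: (p5, p4, p2) → 42.0892
  f4: (p5, p1, p2) → 59.2814
  f5: (p3, p5, p4) → 14.5999
  f6: (p3, p5, p1) → 50.9335
  f7: (p3, p4, p0) → 15.9322
  f8: (p3, p1, p0) → 64.4510
Σ area = 413.602

Euler: V−E+F = 6−12+8 = 2.

facets=8 area=413.602


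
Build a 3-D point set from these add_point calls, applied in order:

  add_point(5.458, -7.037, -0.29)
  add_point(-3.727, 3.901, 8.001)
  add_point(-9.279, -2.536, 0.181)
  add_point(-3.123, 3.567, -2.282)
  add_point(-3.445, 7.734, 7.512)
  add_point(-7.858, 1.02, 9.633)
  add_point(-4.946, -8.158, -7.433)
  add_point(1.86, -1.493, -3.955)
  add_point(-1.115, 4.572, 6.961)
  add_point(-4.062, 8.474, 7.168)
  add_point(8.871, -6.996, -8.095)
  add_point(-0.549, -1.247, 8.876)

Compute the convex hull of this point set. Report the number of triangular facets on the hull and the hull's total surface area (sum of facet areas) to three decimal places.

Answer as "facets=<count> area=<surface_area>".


Points on the hull: [0, 2, 3, 4, 5, 6, 8, 9, 10, 11] (10 of 12).

Per-facet area ½‖(b−a)×(c−a)‖:
  f1: (p5, p9, p2) → 44.2588
  f2: (p3, p9, p2) → 48.1623
  f3: (p3, p9, p10) → 69.1321
  f4: (p6, p3, p2) → 46.5721
  f5: (p6, p3, p10) → 88.0215
  f6: (p6, p0, p10) → 53.0116
  f7: (p6, p5, p2) → 31.2546
  f8: (p11, p6, p5) → 70.1413
  f9: (p11, p6, p0) → 78.3748
  f10: (p4, p5, p9) → 3.9818
  f11: (p4, p11, p5) → 30.5607
  f12: (p4, p9, p10) → 10.8210
  f13: (p8, p4, p10) → 25.4775
  f14: (p8, p4, p11) → 7.8591
  f15: (p8, p0, p10) → 51.3816
  f16: (p8, p11, p0) → 36.8532
Σ area = 695.864

Euler characteristic 10−24+16 = 2 ✓

facets=16 area=695.864


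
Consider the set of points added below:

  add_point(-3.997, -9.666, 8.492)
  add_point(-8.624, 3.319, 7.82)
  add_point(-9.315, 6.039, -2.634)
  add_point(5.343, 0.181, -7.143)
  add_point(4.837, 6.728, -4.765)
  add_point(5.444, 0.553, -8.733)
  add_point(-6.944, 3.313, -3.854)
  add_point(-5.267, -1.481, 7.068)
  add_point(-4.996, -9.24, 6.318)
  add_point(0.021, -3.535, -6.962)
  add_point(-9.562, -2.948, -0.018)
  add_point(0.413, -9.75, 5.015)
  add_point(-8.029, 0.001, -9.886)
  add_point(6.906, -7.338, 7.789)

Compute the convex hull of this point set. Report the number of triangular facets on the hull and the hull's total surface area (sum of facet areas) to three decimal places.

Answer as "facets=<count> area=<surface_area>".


facets=18 area=949.380

Hull vertices (11/14): indices [0, 1, 2, 4, 5, 8, 9, 10, 11, 12, 13].

Facet areas (half cross-product norm):
  f1: (p1, p4, p13) → 153.8044
  f2: (p5, p4, p13) → 67.1691
  f3: (p5, p12, p4) → 49.8374
  f4: (p5, p11, p13) → 66.0787
  f5: (p2, p12, p4) → 66.6164
  f6: (p2, p1, p4) → 77.2111
  f7: (p2, p12, p10) → 41.0145
  f8: (p2, p1, p10) → 43.6087
  f9: (p0, p1, p13) → 76.4506
  f10: (p0, p11, p13) → 18.7298
  f11: (p9, p5, p12) → 30.2157
  f12: (p9, p5, p11) → 41.8225
  f13: (p8, p1, p10) → 50.0188
  f14: (p8, p0, p1) → 15.7319
  f15: (p8, p12, p10) → 36.8031
  f16: (p8, p0, p11) → 6.6441
  f17: (p8, p9, p12) → 70.2676
  f18: (p8, p9, p11) → 37.3560
Σ area = 949.380

Check V−E+F: 11 − 27 + 18 = 2.


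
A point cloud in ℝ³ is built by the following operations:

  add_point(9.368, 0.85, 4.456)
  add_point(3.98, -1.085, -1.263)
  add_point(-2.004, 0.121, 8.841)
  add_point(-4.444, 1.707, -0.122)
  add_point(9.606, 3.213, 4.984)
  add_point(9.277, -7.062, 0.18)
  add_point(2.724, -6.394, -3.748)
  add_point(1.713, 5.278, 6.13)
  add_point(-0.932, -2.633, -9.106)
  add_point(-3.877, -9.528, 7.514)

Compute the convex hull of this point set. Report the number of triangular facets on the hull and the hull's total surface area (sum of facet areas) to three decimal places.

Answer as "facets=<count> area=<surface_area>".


facets=14 area=629.410

Hull vertices (9/10): indices [0, 2, 3, 4, 5, 6, 7, 8, 9].

Triangle areas on the boundary:
  f1: (p8, p9, p3) → 71.3501
  f2: (p5, p8, p4) → 82.2237
  f3: (p2, p9, p3) → 46.7294
  f4: (p2, p9, p4) → 58.1055
  f5: (p0, p9, p4) → 16.2181
  f6: (p0, p5, p4) → 3.1164
  f7: (p0, p5, p9) → 68.4216
  f8: (p6, p8, p9) → 44.2402
  f9: (p6, p5, p9) → 51.4564
  f10: (p6, p5, p8) → 16.1932
  f11: (p7, p2, p3) → 30.3866
  f12: (p7, p2, p4) → 26.3000
  f13: (p7, p8, p3) → 43.4078
  f14: (p7, p8, p4) → 71.2612
Σ area = 629.410

Euler: V−E+F = 9−21+14 = 2.


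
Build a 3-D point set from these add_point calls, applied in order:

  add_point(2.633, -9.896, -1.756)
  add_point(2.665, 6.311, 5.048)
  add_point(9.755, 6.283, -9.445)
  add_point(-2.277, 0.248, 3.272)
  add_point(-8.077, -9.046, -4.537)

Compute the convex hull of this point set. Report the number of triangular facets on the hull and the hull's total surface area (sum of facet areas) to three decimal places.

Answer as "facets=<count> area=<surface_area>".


facets=6 area=534.389

Hull vertices (5/5): indices [0, 1, 2, 3, 4].

Area of each hull facet:
  f1: (p0, p2, p4) → 104.9694
  f2: (p1, p2, p4) → 166.8486
  f3: (p1, p0, p2) → 132.9088
  f4: (p3, p0, p4) → 64.2764
  f5: (p3, p1, p4) → 21.6066
  f6: (p3, p1, p0) → 43.7792
Σ area = 534.389

Euler characteristic 5−9+6 = 2 ✓


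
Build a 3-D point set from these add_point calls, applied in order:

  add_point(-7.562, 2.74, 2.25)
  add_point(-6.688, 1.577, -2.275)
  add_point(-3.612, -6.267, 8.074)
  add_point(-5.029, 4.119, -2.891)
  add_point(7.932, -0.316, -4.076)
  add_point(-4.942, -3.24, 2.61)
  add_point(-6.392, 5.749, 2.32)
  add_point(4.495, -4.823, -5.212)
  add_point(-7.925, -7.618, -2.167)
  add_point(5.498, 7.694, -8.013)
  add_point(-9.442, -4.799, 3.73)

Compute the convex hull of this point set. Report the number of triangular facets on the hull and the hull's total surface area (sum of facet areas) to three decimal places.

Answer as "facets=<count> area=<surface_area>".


facets=16 area=631.708

Hull vertices (10/11): indices [0, 1, 2, 3, 4, 6, 7, 8, 9, 10].

Facet areas (half cross-product norm):
  f1: (p6, p9, p4) → 72.1362
  f2: (p7, p9, p4) → 24.0768
  f3: (p7, p8, p9) → 79.4177
  f4: (p2, p6, p10) → 41.0103
  f5: (p2, p6, p4) → 107.9739
  f6: (p2, p7, p4) → 44.1386
  f7: (p2, p8, p10) → 24.0690
  f8: (p2, p7, p8) → 72.0859
  f9: (p0, p6, p10) → 3.0940
  f10: (p3, p6, p9) → 29.6025
  f11: (p1, p8, p9) → 58.4480
  f12: (p1, p3, p9) → 11.7783
  f13: (p1, p8, p10) → 28.8448
  f14: (p1, p0, p10) → 18.7963
  f15: (p1, p0, p6) → 7.5462
  f16: (p1, p3, p6) → 8.6899
Σ area = 631.708

Euler: V−E+F = 10−24+16 = 2.


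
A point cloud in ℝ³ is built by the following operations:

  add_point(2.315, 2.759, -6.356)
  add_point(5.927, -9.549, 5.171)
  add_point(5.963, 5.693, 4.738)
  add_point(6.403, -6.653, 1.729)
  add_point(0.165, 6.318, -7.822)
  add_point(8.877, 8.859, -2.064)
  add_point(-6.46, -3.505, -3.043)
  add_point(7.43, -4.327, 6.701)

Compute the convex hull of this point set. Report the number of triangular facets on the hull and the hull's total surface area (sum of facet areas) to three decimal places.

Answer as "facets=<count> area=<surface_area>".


8 of the 8 inputs are extreme points: [0, 1, 2, 3, 4, 5, 6, 7].

Facet areas (half cross-product norm):
  f1: (p7, p1, p6) → 45.2885
  f2: (p2, p7, p6) → 84.2980
  f3: (p2, p7, p5) → 36.1542
  f4: (p4, p0, p6) → 24.5162
  f5: (p4, p0, p5) → 21.8898
  f6: (p4, p2, p6) → 87.3631
  f7: (p4, p2, p5) → 43.1570
  f8: (p3, p0, p5) → 64.8579
  f9: (p3, p7, p5) → 44.0255
  f10: (p3, p7, p1) → 11.6222
  f11: (p3, p1, p6) → 30.3190
  f12: (p3, p0, p6) → 69.3252
Σ area = 562.816

Euler characteristic 8−18+12 = 2 ✓

facets=12 area=562.816


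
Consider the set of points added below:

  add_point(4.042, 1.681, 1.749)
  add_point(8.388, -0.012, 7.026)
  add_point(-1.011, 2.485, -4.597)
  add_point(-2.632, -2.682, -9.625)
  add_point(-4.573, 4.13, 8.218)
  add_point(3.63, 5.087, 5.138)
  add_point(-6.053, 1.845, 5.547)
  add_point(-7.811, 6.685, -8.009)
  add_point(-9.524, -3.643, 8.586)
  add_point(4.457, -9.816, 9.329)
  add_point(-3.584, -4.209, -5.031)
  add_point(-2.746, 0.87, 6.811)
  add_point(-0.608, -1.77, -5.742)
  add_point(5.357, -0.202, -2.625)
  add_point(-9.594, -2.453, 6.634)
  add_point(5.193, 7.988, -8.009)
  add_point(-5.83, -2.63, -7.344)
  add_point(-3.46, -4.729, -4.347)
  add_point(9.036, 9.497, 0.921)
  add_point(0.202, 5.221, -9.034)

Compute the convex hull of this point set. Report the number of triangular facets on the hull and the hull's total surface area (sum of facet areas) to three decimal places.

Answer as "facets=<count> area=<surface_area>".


facets=22 area=1100.218

Extreme-point indices: [1, 3, 4, 7, 8, 9, 13, 14, 15, 16, 17, 18, 19] — 13 of 20 on the boundary.

Triangle areas on the boundary:
  f1: (p4, p7, p14) → 69.4383
  f2: (p4, p7, p18) → 129.5817
  f3: (p17, p3, p9) → 28.4554
  f4: (p13, p3, p9) → 79.5657
  f5: (p16, p7, p14) → 69.1023
  f6: (p16, p7, p3) → 18.5632
  f7: (p16, p17, p3) → 8.5524
  f8: (p15, p7, p18) → 58.8094
  f9: (p15, p13, p18) → 44.6634
  f10: (p15, p13, p3) → 52.6382
  f11: (p8, p4, p14) → 9.3867
  f12: (p8, p4, p9) → 69.7801
  f13: (p8, p17, p9) → 101.6642
  f14: (p8, p16, p14) → 9.7156
  f15: (p8, p16, p17) → 29.2028
  f16: (p1, p4, p18) → 76.3855
  f17: (p1, p4, p9) → 73.5416
  f18: (p1, p13, p18) → 50.1817
  f19: (p1, p13, p9) → 54.5264
  f20: (p19, p7, p3) → 34.1456
  f21: (p19, p15, p3) → 16.1284
  f22: (p19, p15, p7) → 16.1899
Σ area = 1100.218

Euler: V−E+F = 13−33+22 = 2.


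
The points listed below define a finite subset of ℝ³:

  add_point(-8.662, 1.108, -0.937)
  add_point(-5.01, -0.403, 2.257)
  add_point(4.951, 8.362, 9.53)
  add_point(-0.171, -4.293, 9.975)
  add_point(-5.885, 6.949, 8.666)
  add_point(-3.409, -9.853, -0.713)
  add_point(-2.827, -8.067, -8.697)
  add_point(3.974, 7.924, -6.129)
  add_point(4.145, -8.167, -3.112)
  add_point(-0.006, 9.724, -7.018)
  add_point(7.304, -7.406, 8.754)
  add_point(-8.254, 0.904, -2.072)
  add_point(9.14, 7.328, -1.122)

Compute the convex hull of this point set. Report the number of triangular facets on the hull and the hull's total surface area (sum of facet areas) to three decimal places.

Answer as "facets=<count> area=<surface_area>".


12 of the 13 inputs are extreme points: [0, 2, 3, 4, 5, 6, 7, 8, 9, 10, 11, 12].

Triangle areas on the boundary:
  f1: (p3, p5, p0) → 72.9296
  f2: (p4, p3, p0) → 70.9958
  f3: (p6, p5, p0) → 49.0075
  f4: (p10, p3, p5) → 50.9861
  f5: (p9, p4, p0) → 78.5756
  f6: (p8, p6, p5) → 30.4618
  f7: (p8, p10, p5) → 49.8182
  f8: (p8, p10, p12) → 97.5921
  f9: (p2, p4, p3) → 65.3666
  f10: (p2, p10, p3) → 55.9271
  f11: (p2, p10, p12) → 90.0904
  f12: (p2, p9, p12) → 63.0748
  f13: (p2, p9, p4) → 89.0403
  f14: (p11, p6, p0) → 4.9103
  f15: (p11, p9, p0) → 7.1283
  f16: (p11, p9, p6) → 80.9181
  f17: (p7, p9, p12) → 9.4221
  f18: (p7, p9, p6) → 39.1503
  f19: (p7, p8, p12) → 57.6945
  f20: (p7, p8, p6) → 72.4695
Σ area = 1135.559

Check V−E+F: 12 − 30 + 20 = 2.

facets=20 area=1135.559


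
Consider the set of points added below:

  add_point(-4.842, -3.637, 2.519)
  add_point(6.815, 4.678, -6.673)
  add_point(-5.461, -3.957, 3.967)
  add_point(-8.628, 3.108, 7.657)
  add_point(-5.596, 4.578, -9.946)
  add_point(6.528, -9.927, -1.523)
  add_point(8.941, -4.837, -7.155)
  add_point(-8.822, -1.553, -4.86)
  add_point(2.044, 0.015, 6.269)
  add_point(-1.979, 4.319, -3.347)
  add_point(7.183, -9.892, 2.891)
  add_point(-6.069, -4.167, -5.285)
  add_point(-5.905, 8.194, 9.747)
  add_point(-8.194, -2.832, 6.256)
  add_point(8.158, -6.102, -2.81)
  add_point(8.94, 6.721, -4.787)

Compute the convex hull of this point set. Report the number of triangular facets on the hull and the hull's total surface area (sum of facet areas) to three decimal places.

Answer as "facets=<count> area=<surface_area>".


facets=20 area=1049.583

Extreme-point indices: [1, 3, 4, 5, 6, 7, 8, 10, 11, 12, 13, 15] — 12 of 16 on the boundary.

Per-facet area ½‖(b−a)×(c−a)‖:
  f1: (p15, p4, p12) → 146.8382
  f2: (p15, p10, p6) → 64.8754
  f3: (p5, p10, p6) → 13.5080
  f4: (p13, p10, p12) → 97.9927
  f5: (p13, p5, p10) → 38.4103
  f6: (p1, p4, p6) → 61.5020
  f7: (p1, p15, p6) → 15.1355
  f8: (p1, p15, p4) → 15.3710
  f9: (p8, p10, p12) → 19.2061
  f10: (p8, p15, p12) → 85.2325
  f11: (p8, p15, p10) → 85.3821
  f12: (p11, p5, p6) → 56.2745
  f13: (p11, p4, p7) → 16.2252
  f14: (p11, p4, p6) → 74.9401
  f15: (p11, p13, p7) → 21.4047
  f16: (p11, p13, p5) → 84.6422
  f17: (p3, p13, p7) → 34.0672
  f18: (p3, p13, p12) → 9.8510
  f19: (p3, p4, p7) → 54.7555
  f20: (p3, p4, p12) → 53.9689
Σ area = 1049.583

Euler characteristic 12−30+20 = 2 ✓


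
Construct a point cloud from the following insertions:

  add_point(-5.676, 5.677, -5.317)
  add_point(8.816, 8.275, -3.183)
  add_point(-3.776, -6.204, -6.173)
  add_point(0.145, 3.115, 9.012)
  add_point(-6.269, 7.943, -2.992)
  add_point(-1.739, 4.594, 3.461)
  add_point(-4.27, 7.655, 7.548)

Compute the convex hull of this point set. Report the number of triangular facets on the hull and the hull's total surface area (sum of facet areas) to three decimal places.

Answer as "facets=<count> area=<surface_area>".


facets=8 area=530.562

Hull vertices (6/7): indices [0, 1, 2, 3, 4, 6].

Per-facet area ½‖(b−a)×(c−a)‖:
  f1: (p3, p2, p1) → 134.8593
  f2: (p6, p1, p4) → 79.7468
  f3: (p6, p3, p1) → 51.4178
  f4: (p6, p2, p4) → 77.9942
  f5: (p6, p3, p2) → 59.2712
  f6: (p0, p1, p4) → 24.5232
  f7: (p0, p2, p4) → 13.0618
  f8: (p0, p2, p1) → 89.6882
Σ area = 530.562

Euler characteristic 6−12+8 = 2 ✓


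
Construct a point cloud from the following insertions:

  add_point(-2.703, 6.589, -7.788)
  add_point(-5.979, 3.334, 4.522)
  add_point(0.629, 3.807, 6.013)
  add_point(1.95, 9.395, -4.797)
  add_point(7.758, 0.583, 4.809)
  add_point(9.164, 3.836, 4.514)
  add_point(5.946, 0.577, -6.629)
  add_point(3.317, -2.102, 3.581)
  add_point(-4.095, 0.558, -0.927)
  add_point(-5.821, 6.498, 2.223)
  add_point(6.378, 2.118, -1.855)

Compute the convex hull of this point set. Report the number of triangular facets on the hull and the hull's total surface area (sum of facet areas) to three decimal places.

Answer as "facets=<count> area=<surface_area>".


facets=16 area=495.090

Points on the hull: [0, 1, 2, 3, 4, 5, 6, 7, 8, 9] (10 of 11).

Per-facet area ½‖(b−a)×(c−a)‖:
  f1: (p9, p3, p5) → 69.6101
  f2: (p9, p0, p3) → 31.6203
  f3: (p8, p7, p1) → 28.9874
  f4: (p8, p9, p1) → 12.3595
  f5: (p8, p9, p0) → 31.5229
  f6: (p2, p9, p1) → 13.2826
  f7: (p2, p9, p5) → 24.0671
  f8: (p2, p4, p5) → 14.0753
  f9: (p2, p7, p1) → 22.8439
  f10: (p2, p4, p7) → 18.1583
  f11: (p6, p8, p0) → 46.2413
  f12: (p6, p0, p3) → 29.9979
  f13: (p6, p8, p7) → 46.3938
  f14: (p6, p3, p5) → 56.5100
  f15: (p6, p4, p7) → 28.8326
  f16: (p6, p4, p5) → 20.5870
Σ area = 495.090

Check V−E+F: 10 − 24 + 16 = 2.


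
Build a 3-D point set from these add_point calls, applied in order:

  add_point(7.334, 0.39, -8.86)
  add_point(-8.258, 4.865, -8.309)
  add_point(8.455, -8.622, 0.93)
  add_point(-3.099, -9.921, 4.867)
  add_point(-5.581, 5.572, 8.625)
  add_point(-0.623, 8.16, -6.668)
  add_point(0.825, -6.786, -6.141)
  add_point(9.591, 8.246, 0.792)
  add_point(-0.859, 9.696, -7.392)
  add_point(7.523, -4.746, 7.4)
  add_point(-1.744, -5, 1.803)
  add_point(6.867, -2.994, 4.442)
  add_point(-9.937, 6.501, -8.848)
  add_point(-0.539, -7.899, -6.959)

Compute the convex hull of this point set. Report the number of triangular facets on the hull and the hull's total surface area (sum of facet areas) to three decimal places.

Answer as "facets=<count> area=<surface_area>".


facets=14 area=1179.880

Hull vertices (9/14): indices [0, 2, 3, 4, 7, 8, 9, 12, 13].

Facet areas (half cross-product norm):
  f1: (p4, p3, p12) → 144.0513
  f2: (p8, p0, p12) → 56.9236
  f3: (p8, p0, p7) → 71.0726
  f4: (p8, p4, p12) → 82.0936
  f5: (p8, p4, p7) → 106.1253
  f6: (p13, p3, p12) → 105.2206
  f7: (p13, p0, p12) → 97.2030
  f8: (p2, p0, p7) → 83.4235
  f9: (p2, p13, p3) → 64.1744
  f10: (p2, p13, p0) → 64.8288
  f11: (p9, p4, p7) → 112.7416
  f12: (p9, p2, p7) → 55.8678
  f13: (p9, p4, p3) → 92.1973
  f14: (p9, p2, p3) → 43.9561
Σ area = 1179.880

Check V−E+F: 9 − 21 + 14 = 2.


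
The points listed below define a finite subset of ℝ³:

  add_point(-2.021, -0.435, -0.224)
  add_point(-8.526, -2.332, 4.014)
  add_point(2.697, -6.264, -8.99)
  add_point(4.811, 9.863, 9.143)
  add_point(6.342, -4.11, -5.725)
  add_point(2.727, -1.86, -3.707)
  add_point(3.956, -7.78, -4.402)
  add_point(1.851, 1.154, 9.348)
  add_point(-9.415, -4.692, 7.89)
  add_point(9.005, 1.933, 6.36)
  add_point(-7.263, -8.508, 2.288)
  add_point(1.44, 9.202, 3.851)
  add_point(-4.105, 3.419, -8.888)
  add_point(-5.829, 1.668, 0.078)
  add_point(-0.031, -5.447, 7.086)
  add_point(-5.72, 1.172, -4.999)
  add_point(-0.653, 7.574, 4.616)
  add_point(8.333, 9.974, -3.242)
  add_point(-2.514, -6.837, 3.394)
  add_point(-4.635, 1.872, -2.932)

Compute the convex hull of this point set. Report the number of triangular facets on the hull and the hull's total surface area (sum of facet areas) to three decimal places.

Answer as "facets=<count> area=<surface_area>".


facets=28 area=1058.182

Points on the hull: [1, 2, 3, 4, 6, 7, 8, 9, 10, 11, 12, 13, 14, 15, 16, 17] (16 of 20).

Area of each hull facet:
  f1: (p12, p2, p17) → 89.0549
  f2: (p3, p17, p9) → 55.4272
  f3: (p11, p12, p17) → 70.7404
  f4: (p11, p3, p17) → 30.5268
  f5: (p10, p14, p8) → 30.6371
  f6: (p10, p12, p2) → 86.8679
  f7: (p10, p15, p12) → 12.5873
  f8: (p6, p14, p9) → 71.0840
  f9: (p6, p10, p2) → 31.4445
  f10: (p6, p10, p14) → 54.4681
  f11: (p7, p3, p9) → 32.8752
  f12: (p7, p14, p9) → 27.5267
  f13: (p7, p3, p8) → 41.1324
  f14: (p7, p14, p8) → 33.7088
  f15: (p4, p17, p9) → 79.1210
  f16: (p4, p6, p9) → 30.8578
  f17: (p4, p2, p17) → 31.1097
  f18: (p4, p6, p2) → 10.5704
  f19: (p1, p15, p12) → 3.7942
  f20: (p1, p13, p12) → 16.9316
  f21: (p1, p10, p8) → 14.7284
  f22: (p1, p10, p15) → 32.8803
  f23: (p16, p11, p12) → 19.9859
  f24: (p16, p13, p12) → 40.7769
  f25: (p16, p1, p13) → 26.4581
  f26: (p16, p1, p8) → 25.7149
  f27: (p16, p3, p8) → 48.7086
  f28: (p16, p11, p3) → 8.4631
Σ area = 1058.182

Euler characteristic 16−42+28 = 2 ✓


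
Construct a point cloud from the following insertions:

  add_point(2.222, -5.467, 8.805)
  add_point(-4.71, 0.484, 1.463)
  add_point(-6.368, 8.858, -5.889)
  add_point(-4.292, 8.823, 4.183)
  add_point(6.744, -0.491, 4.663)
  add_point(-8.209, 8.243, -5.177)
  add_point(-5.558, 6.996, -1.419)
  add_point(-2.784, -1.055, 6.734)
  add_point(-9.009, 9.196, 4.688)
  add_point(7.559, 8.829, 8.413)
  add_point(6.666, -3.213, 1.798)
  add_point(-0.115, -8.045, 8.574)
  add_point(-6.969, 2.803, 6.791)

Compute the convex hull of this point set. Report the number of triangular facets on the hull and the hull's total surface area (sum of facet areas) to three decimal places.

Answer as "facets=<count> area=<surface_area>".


facets=16 area=703.731

Extreme-point indices: [0, 1, 2, 4, 5, 8, 9, 10, 11, 12] — 10 of 13 on the boundary.

Per-facet area ½‖(b−a)×(c−a)‖:
  f1: (p2, p9, p8) → 92.6034
  f2: (p10, p2, p9) → 126.6488
  f3: (p12, p9, p8) → 55.5293
  f4: (p0, p10, p11) → 13.1008
  f5: (p0, p12, p9) → 88.9805
  f6: (p0, p12, p11) → 21.8401
  f7: (p5, p10, p2) → 19.2249
  f8: (p5, p2, p8) → 9.4871
  f9: (p5, p12, p8) → 34.3506
  f10: (p4, p10, p9) → 8.3435
  f11: (p4, p0, p9) → 35.8586
  f12: (p4, p0, p10) → 15.5744
  f13: (p1, p12, p11) → 37.2619
  f14: (p1, p5, p12) → 33.3153
  f15: (p1, p10, p11) → 57.5597
  f16: (p1, p5, p10) → 54.0521
Σ area = 703.731

Check V−E+F: 10 − 24 + 16 = 2.


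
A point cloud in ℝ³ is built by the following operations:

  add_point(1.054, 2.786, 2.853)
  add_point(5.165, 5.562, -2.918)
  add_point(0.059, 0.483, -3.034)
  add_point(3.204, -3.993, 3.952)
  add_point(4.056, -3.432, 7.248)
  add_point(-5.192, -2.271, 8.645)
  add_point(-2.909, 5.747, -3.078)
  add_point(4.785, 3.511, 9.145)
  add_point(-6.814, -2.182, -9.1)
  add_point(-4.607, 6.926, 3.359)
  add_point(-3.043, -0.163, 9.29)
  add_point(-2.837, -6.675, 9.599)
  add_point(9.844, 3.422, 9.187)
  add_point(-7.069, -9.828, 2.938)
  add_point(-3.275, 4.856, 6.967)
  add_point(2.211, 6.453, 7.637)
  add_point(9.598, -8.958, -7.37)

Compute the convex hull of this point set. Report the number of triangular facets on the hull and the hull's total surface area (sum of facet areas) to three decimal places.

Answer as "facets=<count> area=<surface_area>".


facets=24 area=1073.562

14 of the 17 inputs are extreme points: [1, 4, 5, 6, 7, 8, 9, 10, 11, 12, 13, 14, 15, 16].

Per-facet area ½‖(b−a)×(c−a)‖:
  f1: (p8, p9, p13) → 103.7810
  f2: (p16, p8, p13) → 122.5373
  f3: (p5, p9, p13) → 47.1294
  f4: (p1, p16, p12) → 104.0419
  f5: (p1, p16, p8) → 115.0530
  f6: (p11, p5, p13) → 21.5700
  f7: (p11, p16, p13) → 83.3202
  f8: (p15, p1, p12) → 45.7386
  f9: (p15, p1, p9) → 42.5933
  f10: (p6, p8, p9) → 29.6122
  f11: (p6, p1, p9) → 26.5333
  f12: (p6, p1, p8) → 40.3137
  f13: (p4, p16, p12) → 74.1525
  f14: (p4, p11, p12) → 22.5841
  f15: (p4, p11, p16) → 60.1831
  f16: (p7, p15, p12) → 8.2359
  f17: (p14, p5, p9) → 13.7805
  f18: (p14, p15, p9) → 12.1465
  f19: (p10, p14, p5) → 7.3610
  f20: (p10, p11, p5) → 7.6158
  f21: (p10, p7, p15) → 17.5346
  f22: (p10, p14, p15) → 15.7096
  f23: (p10, p11, p12) → 42.3772
  f24: (p10, p7, p12) → 9.6566
Σ area = 1073.562

Euler characteristic 14−36+24 = 2 ✓


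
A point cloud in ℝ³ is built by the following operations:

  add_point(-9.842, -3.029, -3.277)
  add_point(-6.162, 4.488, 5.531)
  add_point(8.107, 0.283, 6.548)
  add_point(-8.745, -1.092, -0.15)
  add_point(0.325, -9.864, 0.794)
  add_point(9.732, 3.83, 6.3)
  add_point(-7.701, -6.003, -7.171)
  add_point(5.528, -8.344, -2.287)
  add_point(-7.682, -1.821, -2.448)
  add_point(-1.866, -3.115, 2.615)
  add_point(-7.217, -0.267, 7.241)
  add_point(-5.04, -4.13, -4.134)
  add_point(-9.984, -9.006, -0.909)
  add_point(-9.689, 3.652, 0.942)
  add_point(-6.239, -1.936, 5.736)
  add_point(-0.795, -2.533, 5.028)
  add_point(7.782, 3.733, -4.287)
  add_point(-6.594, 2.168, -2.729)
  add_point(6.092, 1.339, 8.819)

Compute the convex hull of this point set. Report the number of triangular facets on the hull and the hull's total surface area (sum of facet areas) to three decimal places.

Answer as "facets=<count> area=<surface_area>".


facets=22 area=885.187

Extreme-point indices: [0, 1, 2, 4, 5, 6, 7, 10, 12, 13, 16, 17, 18] — 13 of 19 on the boundary.

Per-facet area ½‖(b−a)×(c−a)‖:
  f1: (p13, p10, p12) → 46.4405
  f2: (p13, p10, p1) → 15.0934
  f3: (p16, p7, p5) → 66.5447
  f4: (p16, p7, p6) → 88.8703
  f5: (p16, p1, p5) → 83.4713
  f6: (p16, p13, p1) → 49.8821
  f7: (p18, p1, p5) → 29.9913
  f8: (p18, p10, p1) → 33.5219
  f9: (p0, p6, p12) → 16.6903
  f10: (p0, p13, p12) → 20.5244
  f11: (p0, p13, p6) → 11.0899
  f12: (p17, p13, p6) → 19.9395
  f13: (p17, p16, p6) → 67.2362
  f14: (p17, p16, p13) → 27.6116
  f15: (p2, p7, p5) → 18.5024
  f16: (p2, p18, p5) → 6.2831
  f17: (p4, p6, p12) → 37.9737
  f18: (p4, p7, p6) → 36.8139
  f19: (p4, p10, p12) → 61.8823
  f20: (p4, p18, p10) → 85.3288
  f21: (p4, p2, p7) → 39.3246
  f22: (p4, p2, p18) → 22.1703
Σ area = 885.187

Check V−E+F: 13 − 33 + 22 = 2.


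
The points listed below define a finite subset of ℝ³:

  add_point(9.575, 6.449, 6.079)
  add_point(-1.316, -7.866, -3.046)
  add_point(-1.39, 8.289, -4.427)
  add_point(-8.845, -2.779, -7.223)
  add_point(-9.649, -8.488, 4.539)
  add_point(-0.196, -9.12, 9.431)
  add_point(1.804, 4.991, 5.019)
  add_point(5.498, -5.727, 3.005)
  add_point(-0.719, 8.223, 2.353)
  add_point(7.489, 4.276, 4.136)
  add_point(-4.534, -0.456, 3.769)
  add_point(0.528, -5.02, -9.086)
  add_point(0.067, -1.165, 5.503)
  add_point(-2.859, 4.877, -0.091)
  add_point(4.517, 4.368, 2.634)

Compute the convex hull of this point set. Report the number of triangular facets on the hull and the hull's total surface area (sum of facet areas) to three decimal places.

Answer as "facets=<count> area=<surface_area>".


facets=16 area=913.024

10 of the 15 inputs are extreme points: [0, 1, 2, 3, 4, 5, 6, 7, 8, 11].

Per-facet area ½‖(b−a)×(c−a)‖:
  f1: (p11, p2, p0) → 108.8292
  f2: (p8, p2, p0) → 34.1593
  f3: (p3, p11, p2) → 63.8772
  f4: (p3, p8, p4) → 107.1907
  f5: (p3, p8, p2) → 44.9729
  f6: (p1, p5, p4) → 56.5153
  f7: (p1, p3, p4) → 54.6790
  f8: (p1, p3, p11) → 32.1397
  f9: (p7, p11, p0) → 82.9077
  f10: (p7, p5, p0) → 56.6849
  f11: (p7, p1, p11) → 31.1606
  f12: (p7, p1, p5) → 43.0588
  f13: (p6, p5, p0) → 57.3944
  f14: (p6, p8, p0) → 17.3792
  f15: (p6, p5, p4) → 79.3275
  f16: (p6, p8, p4) → 42.7475
Σ area = 913.024

Check V−E+F: 10 − 24 + 16 = 2.


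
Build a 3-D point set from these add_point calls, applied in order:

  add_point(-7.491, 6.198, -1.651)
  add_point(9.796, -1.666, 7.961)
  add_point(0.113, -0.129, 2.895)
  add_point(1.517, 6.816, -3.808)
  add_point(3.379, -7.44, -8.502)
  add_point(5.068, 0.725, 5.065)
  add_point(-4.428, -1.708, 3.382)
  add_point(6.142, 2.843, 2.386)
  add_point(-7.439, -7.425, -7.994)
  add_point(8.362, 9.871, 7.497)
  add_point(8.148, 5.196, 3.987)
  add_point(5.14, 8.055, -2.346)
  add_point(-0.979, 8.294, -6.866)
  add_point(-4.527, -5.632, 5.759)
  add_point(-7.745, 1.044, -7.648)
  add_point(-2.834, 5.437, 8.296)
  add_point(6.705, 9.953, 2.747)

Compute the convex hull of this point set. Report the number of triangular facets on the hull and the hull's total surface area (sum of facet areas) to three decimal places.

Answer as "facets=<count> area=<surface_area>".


facets=20 area=1073.438

12 of the 17 inputs are extreme points: [0, 1, 4, 8, 9, 10, 11, 12, 13, 14, 15, 16].

Per-facet area ½‖(b−a)×(c−a)‖:
  f1: (p9, p15, p1) → 67.9318
  f2: (p9, p0, p16) → 31.6343
  f3: (p9, p0, p15) → 63.2218
  f4: (p12, p4, p14) → 69.4047
  f5: (p12, p0, p14) → 32.7011
  f6: (p12, p0, p16) → 53.3833
  f7: (p10, p4, p1) → 73.0463
  f8: (p10, p9, p1) → 21.9585
  f9: (p10, p9, p16) → 12.1377
  f10: (p8, p4, p14) → 45.8920
  f11: (p8, p0, p14) → 24.5923
  f12: (p11, p10, p16) → 14.4871
  f13: (p11, p10, p4) → 63.4719
  f14: (p11, p12, p16) → 14.3180
  f15: (p11, p12, p4) → 61.3714
  f16: (p13, p4, p1) → 117.4515
  f17: (p13, p8, p4) → 75.7566
  f18: (p13, p15, p1) → 77.9737
  f19: (p13, p8, p0) → 90.7189
  f20: (p13, p0, p15) → 61.9851
Σ area = 1073.438

Check V−E+F: 12 − 30 + 20 = 2.


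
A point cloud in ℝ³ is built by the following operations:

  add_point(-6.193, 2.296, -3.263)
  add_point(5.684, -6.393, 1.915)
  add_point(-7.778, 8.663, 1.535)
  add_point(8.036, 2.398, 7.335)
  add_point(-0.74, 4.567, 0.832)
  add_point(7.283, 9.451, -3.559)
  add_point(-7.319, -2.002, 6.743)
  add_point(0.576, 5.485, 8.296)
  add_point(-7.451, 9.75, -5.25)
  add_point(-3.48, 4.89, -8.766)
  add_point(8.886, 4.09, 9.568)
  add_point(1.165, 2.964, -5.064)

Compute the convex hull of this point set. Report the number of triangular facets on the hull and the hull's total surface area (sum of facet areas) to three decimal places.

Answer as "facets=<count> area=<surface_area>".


Hull vertices (10/12): indices [0, 1, 2, 5, 6, 7, 8, 9, 10, 11].

Facet areas (half cross-product norm):
  f1: (p6, p1, p10) → 95.0249
  f2: (p5, p1, p10) → 92.1296
  f3: (p7, p6, p2) → 55.6755
  f4: (p7, p6, p10) → 37.1065
  f5: (p7, p5, p2) → 77.3447
  f6: (p7, p5, p10) → 57.8391
  f7: (p0, p9, p1) → 51.1008
  f8: (p0, p6, p1) → 76.5308
  f9: (p8, p5, p2) → 50.9033
  f10: (p8, p5, p9) → 46.0148
  f11: (p8, p0, p9) → 22.3020
  f12: (p8, p6, p2) → 33.4967
  f13: (p8, p0, p6) → 34.5402
  f14: (p11, p9, p1) → 21.8158
  f15: (p11, p5, p1) → 55.4625
  f16: (p11, p5, p9) → 26.1075
Σ area = 833.395

Euler: V−E+F = 10−24+16 = 2.

facets=16 area=833.395


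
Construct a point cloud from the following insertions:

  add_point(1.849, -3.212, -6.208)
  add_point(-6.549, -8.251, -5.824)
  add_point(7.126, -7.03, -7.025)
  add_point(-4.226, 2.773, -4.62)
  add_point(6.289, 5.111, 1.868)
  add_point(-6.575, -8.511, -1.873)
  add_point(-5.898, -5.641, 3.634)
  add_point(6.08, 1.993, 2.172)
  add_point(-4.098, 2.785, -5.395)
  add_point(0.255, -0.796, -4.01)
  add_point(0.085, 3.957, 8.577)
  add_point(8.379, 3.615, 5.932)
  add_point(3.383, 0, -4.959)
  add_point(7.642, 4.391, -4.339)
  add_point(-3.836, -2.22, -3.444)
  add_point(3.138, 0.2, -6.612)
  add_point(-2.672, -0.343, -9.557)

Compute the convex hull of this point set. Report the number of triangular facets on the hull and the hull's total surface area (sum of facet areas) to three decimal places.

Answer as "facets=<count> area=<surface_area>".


facets=18 area=748.333

11 of the 17 inputs are extreme points: [1, 2, 3, 4, 5, 6, 8, 10, 11, 13, 16].

Triangle areas on the boundary:
  f1: (p6, p10, p11) → 51.1305
  f2: (p6, p2, p5) → 45.3490
  f3: (p6, p2, p11) → 124.4830
  f4: (p4, p10, p11) → 20.6439
  f5: (p1, p2, p5) → 27.1507
  f6: (p1, p2, p16) → 56.7228
  f7: (p3, p6, p10) → 69.0923
  f8: (p3, p6, p5) → 35.7883
  f9: (p3, p1, p5) → 22.4131
  f10: (p13, p2, p16) → 63.5012
  f11: (p13, p2, p11) → 59.8803
  f12: (p13, p4, p11) → 11.0745
  f13: (p8, p4, p10) → 58.6259
  f14: (p8, p3, p10) → 2.5725
  f15: (p8, p13, p4) → 37.8088
  f16: (p8, p13, p16) → 31.8996
  f17: (p8, p1, p16) → 25.7533
  f18: (p8, p3, p1) → 4.4433
Σ area = 748.333

Euler: V−E+F = 11−27+18 = 2.


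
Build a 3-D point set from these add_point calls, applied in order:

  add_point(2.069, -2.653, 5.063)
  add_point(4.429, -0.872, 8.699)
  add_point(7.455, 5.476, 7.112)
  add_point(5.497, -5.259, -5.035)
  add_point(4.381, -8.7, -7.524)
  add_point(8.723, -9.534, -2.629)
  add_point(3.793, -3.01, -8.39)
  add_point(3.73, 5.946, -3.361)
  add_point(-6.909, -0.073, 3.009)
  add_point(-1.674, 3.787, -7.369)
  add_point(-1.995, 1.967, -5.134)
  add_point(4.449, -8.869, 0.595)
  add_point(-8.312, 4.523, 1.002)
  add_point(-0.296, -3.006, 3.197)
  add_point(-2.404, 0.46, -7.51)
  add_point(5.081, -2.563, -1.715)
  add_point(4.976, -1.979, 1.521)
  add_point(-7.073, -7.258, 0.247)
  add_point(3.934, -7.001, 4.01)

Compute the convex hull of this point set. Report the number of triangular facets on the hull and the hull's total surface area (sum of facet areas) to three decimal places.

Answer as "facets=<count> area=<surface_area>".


Extreme-point indices: [1, 2, 4, 5, 6, 7, 8, 9, 11, 12, 14, 17, 18] — 13 of 19 on the boundary.

Per-facet area ½‖(b−a)×(c−a)‖:
  f1: (p8, p1, p12) → 29.2431
  f2: (p2, p7, p12) → 71.6833
  f3: (p2, p1, p12) → 56.9343
  f4: (p2, p7, p5) → 89.0066
  f5: (p2, p1, p5) → 52.3219
  f6: (p6, p7, p5) → 49.1690
  f7: (p18, p1, p5) → 24.6452
  f8: (p17, p14, p12) → 58.4301
  f9: (p17, p8, p12) → 14.7067
  f10: (p17, p8, p1) → 48.5733
  f11: (p17, p18, p1) → 43.2629
  f12: (p9, p6, p7) → 30.5567
  f13: (p9, p6, p14) → 11.6640
  f14: (p9, p7, p12) → 37.8325
  f15: (p9, p14, p12) → 18.2433
  f16: (p4, p6, p14) → 17.3380
  f17: (p4, p17, p14) → 64.9574
  f18: (p4, p6, p5) → 18.1881
  f19: (p4, p17, p5) → 45.4418
  f20: (p11, p18, p5) → 7.7425
  f21: (p11, p17, p5) → 19.5105
  f22: (p11, p17, p18) → 22.5191
Σ area = 831.970

Check V−E+F: 13 − 33 + 22 = 2.

facets=22 area=831.970


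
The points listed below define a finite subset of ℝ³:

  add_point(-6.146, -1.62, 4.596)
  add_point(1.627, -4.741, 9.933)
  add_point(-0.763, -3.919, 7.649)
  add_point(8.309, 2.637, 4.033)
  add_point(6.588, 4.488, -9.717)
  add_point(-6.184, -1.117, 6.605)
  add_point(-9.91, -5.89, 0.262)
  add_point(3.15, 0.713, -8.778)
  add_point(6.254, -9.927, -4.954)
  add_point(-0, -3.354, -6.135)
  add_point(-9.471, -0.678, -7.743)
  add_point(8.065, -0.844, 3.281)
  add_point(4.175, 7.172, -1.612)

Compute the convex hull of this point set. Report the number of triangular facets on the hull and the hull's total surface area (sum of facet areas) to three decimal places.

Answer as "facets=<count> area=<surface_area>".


Points on the hull: [1, 3, 4, 5, 6, 7, 8, 10, 11, 12] (10 of 13).

Per-facet area ½‖(b−a)×(c−a)‖:
  f1: (p1, p8, p6) → 114.2456
  f2: (p12, p4, p3) → 35.0549
  f3: (p7, p4, p8) → 25.5461
  f4: (p11, p1, p3) → 17.1959
  f5: (p11, p1, p8) → 62.1201
  f6: (p11, p4, p3) → 24.8590
  f7: (p11, p4, p8) → 81.9999
  f8: (p10, p12, p4) → 72.5199
  f9: (p10, p7, p4) → 21.8671
  f10: (p10, p8, p6) → 82.3027
  f11: (p10, p7, p8) → 73.9823
  f12: (p5, p1, p3) → 53.3307
  f13: (p5, p12, p3) → 61.7205
  f14: (p5, p1, p6) → 36.9793
  f15: (p5, p10, p12) → 106.2542
  f16: (p5, p10, p6) → 40.1332
Σ area = 910.112

Euler: V−E+F = 10−24+16 = 2.

facets=16 area=910.112
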